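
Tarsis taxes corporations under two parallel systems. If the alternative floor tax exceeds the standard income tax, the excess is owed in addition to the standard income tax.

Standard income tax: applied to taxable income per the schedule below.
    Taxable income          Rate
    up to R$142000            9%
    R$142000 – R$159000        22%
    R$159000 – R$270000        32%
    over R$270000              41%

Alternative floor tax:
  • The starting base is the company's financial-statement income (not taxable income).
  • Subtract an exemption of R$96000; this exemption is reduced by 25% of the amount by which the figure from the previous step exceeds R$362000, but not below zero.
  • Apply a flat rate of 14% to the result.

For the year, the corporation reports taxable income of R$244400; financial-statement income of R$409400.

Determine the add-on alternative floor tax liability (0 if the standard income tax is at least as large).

Standard income tax:
  R$142000 × 9% = R$12780
  R$17000 × 22% = R$3740
  R$85400 × 32% = R$27328
  → R$43848

Alternative floor tax:
  Base (financial-statement income): R$409400
  Exemption: R$96000 − 25% × (R$409400 − R$362000) = R$96000 − R$11850 = R$84150
  Base: R$409400 − R$84150 = R$325250
  R$325250 × 14% = R$45535

Excess of alternative floor tax over standard income tax: R$45535 − R$43848 = R$1687.

R$1687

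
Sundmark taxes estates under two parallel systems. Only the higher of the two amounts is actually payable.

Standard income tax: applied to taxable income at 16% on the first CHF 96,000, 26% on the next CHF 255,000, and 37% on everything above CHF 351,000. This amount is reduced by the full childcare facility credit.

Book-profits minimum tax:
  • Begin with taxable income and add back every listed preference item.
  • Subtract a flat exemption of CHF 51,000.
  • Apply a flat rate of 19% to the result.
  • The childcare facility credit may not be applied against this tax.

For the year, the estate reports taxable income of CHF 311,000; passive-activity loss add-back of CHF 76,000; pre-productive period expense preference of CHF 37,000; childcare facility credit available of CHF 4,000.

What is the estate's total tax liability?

Standard income tax:
  CHF 96,000 × 16% = CHF 15,360
  CHF 215,000 × 26% = CHF 55,900
  → CHF 71,260
  Less childcare facility credit CHF 4,000 → CHF 67,260

Book-profits minimum tax:
  Adjusted income: CHF 311,000 + CHF 76,000 + CHF 37,000 = CHF 424,000
  Less exemption CHF 51,000 → base CHF 373,000
  CHF 373,000 × 19% = CHF 70,870

CHF 70,870 > CHF 67,260, so the book-profits minimum tax is the binding amount.

CHF 70,870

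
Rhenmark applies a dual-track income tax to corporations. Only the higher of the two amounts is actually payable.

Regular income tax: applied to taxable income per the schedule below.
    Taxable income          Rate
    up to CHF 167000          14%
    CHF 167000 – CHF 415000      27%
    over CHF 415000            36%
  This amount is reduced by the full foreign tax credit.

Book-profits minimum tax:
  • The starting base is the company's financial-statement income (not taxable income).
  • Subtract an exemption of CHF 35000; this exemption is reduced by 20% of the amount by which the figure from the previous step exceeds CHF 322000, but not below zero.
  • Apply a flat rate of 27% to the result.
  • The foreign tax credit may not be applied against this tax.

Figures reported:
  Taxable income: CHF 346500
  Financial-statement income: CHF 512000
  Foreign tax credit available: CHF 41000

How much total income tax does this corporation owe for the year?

Regular income tax:
  CHF 167000 × 14% = CHF 23380
  CHF 179500 × 27% = CHF 48465
  → CHF 71845
  Less foreign tax credit CHF 41000 → CHF 30845

Book-profits minimum tax:
  Base (financial-statement income): CHF 512000
  Exemption: 20% × (CHF 512000 − CHF 322000) = CHF 38000 ≥ CHF 35000, so the exemption is fully phased out
  Base: CHF 512000 − CHF 0 = CHF 512000
  CHF 512000 × 27% = CHF 138240

CHF 138240 > CHF 30845, so the book-profits minimum tax is the binding amount.

CHF 138240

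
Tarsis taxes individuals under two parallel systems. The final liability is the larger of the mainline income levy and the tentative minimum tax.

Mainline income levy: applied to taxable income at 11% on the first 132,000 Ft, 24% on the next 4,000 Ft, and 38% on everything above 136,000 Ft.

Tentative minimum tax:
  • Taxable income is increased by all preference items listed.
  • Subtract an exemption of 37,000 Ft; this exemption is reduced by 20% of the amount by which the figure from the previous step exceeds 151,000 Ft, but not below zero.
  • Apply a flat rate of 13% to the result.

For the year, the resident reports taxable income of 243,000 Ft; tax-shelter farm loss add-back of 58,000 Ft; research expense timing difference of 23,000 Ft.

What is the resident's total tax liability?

56,140 Ft

Mainline income levy:
  132,000 Ft × 11% = 14,520 Ft
  4,000 Ft × 24% = 960 Ft
  107,000 Ft × 38% = 40,660 Ft
  → 56,140 Ft

Tentative minimum tax:
  Adjusted income: 243,000 Ft + 58,000 Ft + 23,000 Ft = 324,000 Ft
  Exemption: 37,000 Ft − 20% × (324,000 Ft − 151,000 Ft) = 37,000 Ft − 34,600 Ft = 2,400 Ft
  Base: 324,000 Ft − 2,400 Ft = 321,600 Ft
  321,600 Ft × 13% = 41,808 Ft

56,140 Ft > 41,808 Ft, so the mainline income levy governs.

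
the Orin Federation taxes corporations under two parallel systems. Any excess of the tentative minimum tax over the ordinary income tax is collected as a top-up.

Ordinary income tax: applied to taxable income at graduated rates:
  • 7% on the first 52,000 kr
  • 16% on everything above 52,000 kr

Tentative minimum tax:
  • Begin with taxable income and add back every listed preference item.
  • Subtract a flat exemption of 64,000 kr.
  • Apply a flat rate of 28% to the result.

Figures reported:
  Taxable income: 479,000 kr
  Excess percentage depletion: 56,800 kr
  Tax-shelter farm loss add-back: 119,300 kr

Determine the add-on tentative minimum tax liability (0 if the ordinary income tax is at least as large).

93,548 kr

Tentative minimum tax:
  Adjusted income: 479,000 kr + 56,800 kr + 119,300 kr = 655,100 kr
  Less exemption 64,000 kr → base 591,100 kr
  591,100 kr × 28% = 165,508 kr

Ordinary income tax:
  52,000 kr × 7% = 3,640 kr
  427,000 kr × 16% = 68,320 kr
  → 71,960 kr

Excess of tentative minimum tax over ordinary income tax: 165,508 kr − 71,960 kr = 93,548 kr.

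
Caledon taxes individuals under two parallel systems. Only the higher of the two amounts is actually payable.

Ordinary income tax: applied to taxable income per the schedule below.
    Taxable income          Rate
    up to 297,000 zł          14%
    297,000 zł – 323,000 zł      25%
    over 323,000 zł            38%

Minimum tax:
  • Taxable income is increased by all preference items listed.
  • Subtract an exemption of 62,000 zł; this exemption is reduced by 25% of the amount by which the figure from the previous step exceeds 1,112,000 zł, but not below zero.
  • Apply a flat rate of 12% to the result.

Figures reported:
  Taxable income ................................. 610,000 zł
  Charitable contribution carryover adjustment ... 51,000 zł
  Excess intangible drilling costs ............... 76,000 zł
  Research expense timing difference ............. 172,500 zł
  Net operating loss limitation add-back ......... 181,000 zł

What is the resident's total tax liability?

157,140 zł

Ordinary income tax:
  297,000 zł × 14% = 41,580 zł
  26,000 zł × 25% = 6,500 zł
  287,000 zł × 38% = 109,060 zł
  → 157,140 zł

Minimum tax:
  Adjusted income: 610,000 zł + 51,000 zł + 76,000 zł + 172,500 zł + 181,000 zł = 1,090,500 zł
  Exemption: 1,090,500 zł ≤ 1,112,000 zł, so full 62,000 zł applies
  Base: 1,090,500 zł − 62,000 zł = 1,028,500 zł
  1,028,500 zł × 12% = 123,420 zł

157,140 zł > 123,420 zł, so the ordinary income tax governs.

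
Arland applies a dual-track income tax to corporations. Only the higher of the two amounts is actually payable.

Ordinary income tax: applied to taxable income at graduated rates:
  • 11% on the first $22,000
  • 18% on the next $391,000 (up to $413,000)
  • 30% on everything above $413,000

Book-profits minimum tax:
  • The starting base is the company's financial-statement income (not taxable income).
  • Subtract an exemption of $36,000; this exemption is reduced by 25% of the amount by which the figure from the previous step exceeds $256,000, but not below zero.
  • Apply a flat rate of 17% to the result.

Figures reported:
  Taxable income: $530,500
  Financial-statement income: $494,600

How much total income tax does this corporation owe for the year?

$108,050

Ordinary income tax:
  $22,000 × 11% = $2,420
  $391,000 × 18% = $70,380
  $117,500 × 30% = $35,250
  → $108,050

Book-profits minimum tax:
  Base (financial-statement income): $494,600
  Exemption: 25% × ($494,600 − $256,000) = $59,650 ≥ $36,000, so the exemption is fully phased out
  Base: $494,600 − $0 = $494,600
  $494,600 × 17% = $84,082

$108,050 > $84,082, so the ordinary income tax governs.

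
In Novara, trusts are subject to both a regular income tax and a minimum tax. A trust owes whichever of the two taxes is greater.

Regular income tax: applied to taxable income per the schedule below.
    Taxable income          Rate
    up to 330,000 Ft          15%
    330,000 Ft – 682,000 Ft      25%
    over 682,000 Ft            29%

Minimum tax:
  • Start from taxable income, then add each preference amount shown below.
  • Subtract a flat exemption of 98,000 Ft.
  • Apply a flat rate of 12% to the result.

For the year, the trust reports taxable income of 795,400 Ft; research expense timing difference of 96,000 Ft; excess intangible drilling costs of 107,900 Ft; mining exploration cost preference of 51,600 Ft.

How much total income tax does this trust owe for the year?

170,386 Ft

Regular income tax:
  330,000 Ft × 15% = 49,500 Ft
  352,000 Ft × 25% = 88,000 Ft
  113,400 Ft × 29% = 32,886 Ft
  → 170,386 Ft

Minimum tax:
  Adjusted income: 795,400 Ft + 96,000 Ft + 107,900 Ft + 51,600 Ft = 1,050,900 Ft
  Less exemption 98,000 Ft → base 952,900 Ft
  952,900 Ft × 12% = 114,348 Ft

170,386 Ft > 114,348 Ft, so the regular income tax governs.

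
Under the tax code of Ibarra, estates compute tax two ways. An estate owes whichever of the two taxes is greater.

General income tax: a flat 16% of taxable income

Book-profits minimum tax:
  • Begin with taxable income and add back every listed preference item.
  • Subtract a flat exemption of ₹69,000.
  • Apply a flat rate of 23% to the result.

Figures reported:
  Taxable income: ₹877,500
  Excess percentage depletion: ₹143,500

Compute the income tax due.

Book-profits minimum tax:
  Adjusted income: ₹877,500 + ₹143,500 = ₹1,021,000
  Less exemption ₹69,000 → base ₹952,000
  ₹952,000 × 23% = ₹218,960

General income tax:
  ₹877,500 × 16% = ₹140,400

₹218,960 > ₹140,400, so the book-profits minimum tax is the binding amount.

₹218,960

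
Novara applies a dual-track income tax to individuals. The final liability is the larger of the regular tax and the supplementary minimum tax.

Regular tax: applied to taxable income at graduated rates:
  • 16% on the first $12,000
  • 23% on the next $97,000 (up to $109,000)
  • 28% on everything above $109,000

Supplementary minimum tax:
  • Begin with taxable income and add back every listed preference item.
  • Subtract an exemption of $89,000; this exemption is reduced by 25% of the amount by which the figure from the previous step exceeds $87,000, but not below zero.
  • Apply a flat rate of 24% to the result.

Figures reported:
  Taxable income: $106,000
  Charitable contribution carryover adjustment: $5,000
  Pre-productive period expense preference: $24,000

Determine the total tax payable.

Supplementary minimum tax:
  Adjusted income: $106,000 + $5,000 + $24,000 = $135,000
  Exemption: $89,000 − 25% × ($135,000 − $87,000) = $89,000 − $12,000 = $77,000
  Base: $135,000 − $77,000 = $58,000
  $58,000 × 24% = $13,920

Regular tax:
  $12,000 × 16% = $1,920
  $94,000 × 23% = $21,620
  → $23,540

$23,540 > $13,920, so the regular tax governs.

$23,540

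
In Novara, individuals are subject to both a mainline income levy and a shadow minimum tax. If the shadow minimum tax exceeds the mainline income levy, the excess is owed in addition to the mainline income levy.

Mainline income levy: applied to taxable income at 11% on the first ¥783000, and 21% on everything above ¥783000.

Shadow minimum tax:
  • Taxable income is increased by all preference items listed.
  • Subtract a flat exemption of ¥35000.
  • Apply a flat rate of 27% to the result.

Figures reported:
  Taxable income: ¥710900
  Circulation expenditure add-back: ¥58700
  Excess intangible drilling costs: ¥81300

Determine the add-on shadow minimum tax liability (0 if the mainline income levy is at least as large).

Shadow minimum tax:
  Adjusted income: ¥710900 + ¥58700 + ¥81300 = ¥850900
  Less exemption ¥35000 → base ¥815900
  ¥815900 × 27% = ¥220293

Mainline income levy:
  ¥710900 × 11% = ¥78199

Excess of shadow minimum tax over mainline income levy: ¥220293 − ¥78199 = ¥142094.

¥142094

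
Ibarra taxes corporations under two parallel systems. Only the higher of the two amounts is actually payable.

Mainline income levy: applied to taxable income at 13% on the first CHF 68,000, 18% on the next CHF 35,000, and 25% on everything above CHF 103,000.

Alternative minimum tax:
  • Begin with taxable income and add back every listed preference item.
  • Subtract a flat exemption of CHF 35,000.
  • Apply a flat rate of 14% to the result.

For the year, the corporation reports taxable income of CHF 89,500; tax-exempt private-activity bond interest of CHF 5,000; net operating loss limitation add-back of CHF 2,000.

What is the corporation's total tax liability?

Alternative minimum tax:
  Adjusted income: CHF 89,500 + CHF 5,000 + CHF 2,000 = CHF 96,500
  Less exemption CHF 35,000 → base CHF 61,500
  CHF 61,500 × 14% = CHF 8,610

Mainline income levy:
  CHF 68,000 × 13% = CHF 8,840
  CHF 21,500 × 18% = CHF 3,870
  → CHF 12,710

CHF 12,710 > CHF 8,610, so the mainline income levy governs.

CHF 12,710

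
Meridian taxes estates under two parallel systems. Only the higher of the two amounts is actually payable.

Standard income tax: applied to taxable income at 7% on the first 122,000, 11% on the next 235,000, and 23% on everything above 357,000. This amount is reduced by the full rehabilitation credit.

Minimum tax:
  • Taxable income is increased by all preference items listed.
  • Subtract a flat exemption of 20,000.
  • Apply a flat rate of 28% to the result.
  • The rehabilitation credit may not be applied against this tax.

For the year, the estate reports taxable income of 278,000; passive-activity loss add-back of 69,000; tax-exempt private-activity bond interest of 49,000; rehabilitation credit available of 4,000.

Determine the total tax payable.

105,280

Minimum tax:
  Adjusted income: 278,000 + 69,000 + 49,000 = 396,000
  Less exemption 20,000 → base 376,000
  376,000 × 28% = 105,280

Standard income tax:
  122,000 × 7% = 8,540
  156,000 × 11% = 17,160
  → 25,700
  Less rehabilitation credit 4,000 → 21,700

105,280 > 21,700, so the minimum tax is the binding amount.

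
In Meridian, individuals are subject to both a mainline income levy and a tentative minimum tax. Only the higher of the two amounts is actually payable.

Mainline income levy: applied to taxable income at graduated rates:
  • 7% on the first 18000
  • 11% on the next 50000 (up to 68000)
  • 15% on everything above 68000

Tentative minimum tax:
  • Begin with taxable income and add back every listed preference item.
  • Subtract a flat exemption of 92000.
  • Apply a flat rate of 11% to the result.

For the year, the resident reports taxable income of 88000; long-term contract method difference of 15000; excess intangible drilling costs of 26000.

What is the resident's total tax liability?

9760

Mainline income levy:
  18000 × 7% = 1260
  50000 × 11% = 5500
  20000 × 15% = 3000
  → 9760

Tentative minimum tax:
  Adjusted income: 88000 + 15000 + 26000 = 129000
  Less exemption 92000 → base 37000
  37000 × 11% = 4070

9760 > 4070, so the mainline income levy governs.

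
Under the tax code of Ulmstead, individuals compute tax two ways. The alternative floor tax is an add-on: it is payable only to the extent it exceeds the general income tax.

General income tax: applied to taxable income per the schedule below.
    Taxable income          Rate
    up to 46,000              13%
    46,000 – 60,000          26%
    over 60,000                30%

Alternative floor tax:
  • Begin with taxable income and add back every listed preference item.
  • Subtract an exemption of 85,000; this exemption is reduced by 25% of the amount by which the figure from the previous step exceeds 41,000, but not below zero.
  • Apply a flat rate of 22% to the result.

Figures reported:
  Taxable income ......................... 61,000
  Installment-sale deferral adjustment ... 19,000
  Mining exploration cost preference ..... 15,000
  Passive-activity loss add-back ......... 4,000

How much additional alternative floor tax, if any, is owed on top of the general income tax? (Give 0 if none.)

General income tax:
  46,000 × 13% = 5,980
  14,000 × 26% = 3,640
  1,000 × 30% = 300
  → 9,920

Alternative floor tax:
  Adjusted income: 61,000 + 19,000 + 15,000 + 4,000 = 99,000
  Exemption: 85,000 − 25% × (99,000 − 41,000) = 85,000 − 14,500 = 70,500
  Base: 99,000 − 70,500 = 28,500
  28,500 × 22% = 6,270

6,270 ≤ 9,920, so no add-on is due.

0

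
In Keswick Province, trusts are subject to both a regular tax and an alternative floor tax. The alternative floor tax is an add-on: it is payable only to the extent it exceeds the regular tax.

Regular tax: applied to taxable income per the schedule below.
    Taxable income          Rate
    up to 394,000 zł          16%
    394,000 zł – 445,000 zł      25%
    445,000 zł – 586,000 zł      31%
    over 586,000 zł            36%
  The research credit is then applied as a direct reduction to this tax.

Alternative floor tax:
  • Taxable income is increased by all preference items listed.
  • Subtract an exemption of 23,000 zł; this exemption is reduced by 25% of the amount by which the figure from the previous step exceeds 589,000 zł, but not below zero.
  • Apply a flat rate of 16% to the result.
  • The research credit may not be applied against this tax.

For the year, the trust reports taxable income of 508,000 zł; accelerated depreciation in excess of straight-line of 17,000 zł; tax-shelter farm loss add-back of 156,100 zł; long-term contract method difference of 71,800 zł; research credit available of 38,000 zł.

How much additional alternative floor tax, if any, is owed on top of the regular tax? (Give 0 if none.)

Alternative floor tax:
  Adjusted income: 508,000 zł + 17,000 zł + 156,100 zł + 71,800 zł = 752,900 zł
  Exemption: 25% × (752,900 zł − 589,000 zł) = 40,975 zł ≥ 23,000 zł, so the exemption is fully phased out
  Base: 752,900 zł − 0 zł = 752,900 zł
  752,900 zł × 16% = 120,464 zł

Regular tax:
  394,000 zł × 16% = 63,040 zł
  51,000 zł × 25% = 12,750 zł
  63,000 zł × 31% = 19,530 zł
  → 95,320 zł
  Less research credit 38,000 zł → 57,320 zł

Excess of alternative floor tax over regular tax: 120,464 zł − 57,320 zł = 63,144 zł.

63,144 zł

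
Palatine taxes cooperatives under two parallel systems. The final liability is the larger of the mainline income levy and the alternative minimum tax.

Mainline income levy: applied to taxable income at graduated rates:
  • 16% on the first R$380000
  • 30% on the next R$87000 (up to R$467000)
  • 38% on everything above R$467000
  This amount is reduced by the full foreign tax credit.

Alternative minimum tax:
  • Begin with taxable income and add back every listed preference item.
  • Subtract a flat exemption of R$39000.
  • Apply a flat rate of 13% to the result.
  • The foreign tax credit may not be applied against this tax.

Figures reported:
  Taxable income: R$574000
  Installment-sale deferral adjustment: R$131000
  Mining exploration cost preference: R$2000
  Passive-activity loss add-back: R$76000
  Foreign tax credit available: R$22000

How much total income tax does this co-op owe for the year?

R$105560

Alternative minimum tax:
  Adjusted income: R$574000 + R$131000 + R$2000 + R$76000 = R$783000
  Less exemption R$39000 → base R$744000
  R$744000 × 13% = R$96720

Mainline income levy:
  R$380000 × 16% = R$60800
  R$87000 × 30% = R$26100
  R$107000 × 38% = R$40660
  → R$127560
  Less foreign tax credit R$22000 → R$105560

R$105560 > R$96720, so the mainline income levy governs.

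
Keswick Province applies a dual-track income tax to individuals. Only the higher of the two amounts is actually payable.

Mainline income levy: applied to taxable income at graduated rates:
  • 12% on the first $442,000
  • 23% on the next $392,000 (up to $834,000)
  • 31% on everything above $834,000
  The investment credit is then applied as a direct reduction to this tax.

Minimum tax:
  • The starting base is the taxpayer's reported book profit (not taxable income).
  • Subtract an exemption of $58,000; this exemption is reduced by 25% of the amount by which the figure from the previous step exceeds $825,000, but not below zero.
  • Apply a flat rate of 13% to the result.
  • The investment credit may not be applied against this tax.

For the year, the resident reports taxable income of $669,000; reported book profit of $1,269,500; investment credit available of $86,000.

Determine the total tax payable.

Minimum tax:
  Base (reported book profit): $1,269,500
  Exemption: 25% × ($1,269,500 − $825,000) = $111,125 ≥ $58,000, so the exemption is fully phased out
  Base: $1,269,500 − $0 = $1,269,500
  $1,269,500 × 13% = $165,035

Mainline income levy:
  $442,000 × 12% = $53,040
  $227,000 × 23% = $52,210
  → $105,250
  Less investment credit $86,000 → $19,250

$165,035 > $19,250, so the minimum tax is the binding amount.

$165,035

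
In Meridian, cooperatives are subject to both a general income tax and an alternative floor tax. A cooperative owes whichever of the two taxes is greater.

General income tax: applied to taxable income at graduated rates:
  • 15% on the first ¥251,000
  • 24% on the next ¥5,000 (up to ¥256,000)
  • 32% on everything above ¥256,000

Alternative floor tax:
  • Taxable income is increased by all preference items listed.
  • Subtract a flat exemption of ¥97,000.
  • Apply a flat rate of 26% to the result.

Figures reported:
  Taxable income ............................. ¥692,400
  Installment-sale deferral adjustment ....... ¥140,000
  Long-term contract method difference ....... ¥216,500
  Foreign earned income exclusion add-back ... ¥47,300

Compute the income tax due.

Alternative floor tax:
  Adjusted income: ¥692,400 + ¥140,000 + ¥216,500 + ¥47,300 = ¥1,096,200
  Less exemption ¥97,000 → base ¥999,200
  ¥999,200 × 26% = ¥259,792

General income tax:
  ¥251,000 × 15% = ¥37,650
  ¥5,000 × 24% = ¥1,200
  ¥436,400 × 32% = ¥139,648
  → ¥178,498

¥259,792 > ¥178,498, so the alternative floor tax is the binding amount.

¥259,792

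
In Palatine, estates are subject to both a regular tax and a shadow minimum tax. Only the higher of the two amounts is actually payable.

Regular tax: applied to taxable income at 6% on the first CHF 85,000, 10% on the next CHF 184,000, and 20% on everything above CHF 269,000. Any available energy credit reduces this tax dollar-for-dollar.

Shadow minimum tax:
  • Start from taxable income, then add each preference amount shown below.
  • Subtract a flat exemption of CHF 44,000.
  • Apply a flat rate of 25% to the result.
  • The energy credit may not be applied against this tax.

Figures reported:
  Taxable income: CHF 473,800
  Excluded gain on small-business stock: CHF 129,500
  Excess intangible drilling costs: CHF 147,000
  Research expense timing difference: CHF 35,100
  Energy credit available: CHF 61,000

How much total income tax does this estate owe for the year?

CHF 185,350

Regular tax:
  CHF 85,000 × 6% = CHF 5,100
  CHF 184,000 × 10% = CHF 18,400
  CHF 204,800 × 20% = CHF 40,960
  → CHF 64,460
  Less energy credit CHF 61,000 → CHF 3,460

Shadow minimum tax:
  Adjusted income: CHF 473,800 + CHF 129,500 + CHF 147,000 + CHF 35,100 = CHF 785,400
  Less exemption CHF 44,000 → base CHF 741,400
  CHF 741,400 × 25% = CHF 185,350

CHF 185,350 > CHF 3,460, so the shadow minimum tax is the binding amount.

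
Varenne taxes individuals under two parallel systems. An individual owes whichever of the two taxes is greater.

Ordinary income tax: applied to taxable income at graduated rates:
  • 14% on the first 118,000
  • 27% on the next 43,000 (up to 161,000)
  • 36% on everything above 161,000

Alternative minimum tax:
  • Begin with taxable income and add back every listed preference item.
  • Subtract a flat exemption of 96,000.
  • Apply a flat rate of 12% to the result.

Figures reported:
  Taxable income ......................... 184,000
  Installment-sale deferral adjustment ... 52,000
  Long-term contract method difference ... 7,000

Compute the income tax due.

Alternative minimum tax:
  Adjusted income: 184,000 + 52,000 + 7,000 = 243,000
  Less exemption 96,000 → base 147,000
  147,000 × 12% = 17,640

Ordinary income tax:
  118,000 × 14% = 16,520
  43,000 × 27% = 11,610
  23,000 × 36% = 8,280
  → 36,410

36,410 > 17,640, so the ordinary income tax governs.

36,410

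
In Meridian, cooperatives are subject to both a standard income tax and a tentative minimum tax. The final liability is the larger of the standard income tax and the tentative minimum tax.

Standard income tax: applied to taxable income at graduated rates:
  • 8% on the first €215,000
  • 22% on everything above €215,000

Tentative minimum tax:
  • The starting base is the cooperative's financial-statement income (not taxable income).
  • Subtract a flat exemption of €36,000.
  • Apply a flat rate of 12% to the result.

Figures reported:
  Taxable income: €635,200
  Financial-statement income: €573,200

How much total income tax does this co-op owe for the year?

€109,644

Standard income tax:
  €215,000 × 8% = €17,200
  €420,200 × 22% = €92,444
  → €109,644

Tentative minimum tax:
  Base (financial-statement income): €573,200
  Less exemption €36,000 → base €537,200
  €537,200 × 12% = €64,464

€109,644 > €64,464, so the standard income tax governs.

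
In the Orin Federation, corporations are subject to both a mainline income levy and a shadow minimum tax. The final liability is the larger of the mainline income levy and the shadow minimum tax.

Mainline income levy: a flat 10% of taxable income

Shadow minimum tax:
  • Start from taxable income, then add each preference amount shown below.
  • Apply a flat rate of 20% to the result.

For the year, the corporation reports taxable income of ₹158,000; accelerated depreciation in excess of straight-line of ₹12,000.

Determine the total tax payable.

₹34,000

Shadow minimum tax:
  Adjusted income: ₹158,000 + ₹12,000 = ₹170,000
  ₹170,000 × 20% = ₹34,000

Mainline income levy:
  ₹158,000 × 10% = ₹15,800

₹34,000 > ₹15,800, so the shadow minimum tax is the binding amount.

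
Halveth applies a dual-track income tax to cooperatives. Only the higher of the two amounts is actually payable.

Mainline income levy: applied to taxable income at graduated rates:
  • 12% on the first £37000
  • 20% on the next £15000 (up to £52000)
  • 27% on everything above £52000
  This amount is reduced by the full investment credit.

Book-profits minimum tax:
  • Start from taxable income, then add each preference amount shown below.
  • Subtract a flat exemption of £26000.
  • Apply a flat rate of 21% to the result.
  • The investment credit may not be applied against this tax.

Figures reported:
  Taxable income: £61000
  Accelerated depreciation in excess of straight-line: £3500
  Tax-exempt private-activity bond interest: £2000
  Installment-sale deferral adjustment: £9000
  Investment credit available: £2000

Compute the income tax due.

Mainline income levy:
  £37000 × 12% = £4440
  £15000 × 20% = £3000
  £9000 × 27% = £2430
  → £9870
  Less investment credit £2000 → £7870

Book-profits minimum tax:
  Adjusted income: £61000 + £3500 + £2000 + £9000 = £75500
  Less exemption £26000 → base £49500
  £49500 × 21% = £10395

£10395 > £7870, so the book-profits minimum tax is the binding amount.

£10395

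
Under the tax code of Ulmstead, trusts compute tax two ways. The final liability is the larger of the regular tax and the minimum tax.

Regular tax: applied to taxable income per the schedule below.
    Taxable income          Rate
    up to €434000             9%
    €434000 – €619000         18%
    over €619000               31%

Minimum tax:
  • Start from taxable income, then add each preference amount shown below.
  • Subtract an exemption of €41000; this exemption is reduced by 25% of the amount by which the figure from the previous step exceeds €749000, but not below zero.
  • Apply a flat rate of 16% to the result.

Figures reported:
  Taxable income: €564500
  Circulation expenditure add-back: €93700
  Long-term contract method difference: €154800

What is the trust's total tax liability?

€126080

Regular tax:
  €434000 × 9% = €39060
  €130500 × 18% = €23490
  → €62550

Minimum tax:
  Adjusted income: €564500 + €93700 + €154800 = €813000
  Exemption: €41000 − 25% × (€813000 − €749000) = €41000 − €16000 = €25000
  Base: €813000 − €25000 = €788000
  €788000 × 16% = €126080

€126080 > €62550, so the minimum tax is the binding amount.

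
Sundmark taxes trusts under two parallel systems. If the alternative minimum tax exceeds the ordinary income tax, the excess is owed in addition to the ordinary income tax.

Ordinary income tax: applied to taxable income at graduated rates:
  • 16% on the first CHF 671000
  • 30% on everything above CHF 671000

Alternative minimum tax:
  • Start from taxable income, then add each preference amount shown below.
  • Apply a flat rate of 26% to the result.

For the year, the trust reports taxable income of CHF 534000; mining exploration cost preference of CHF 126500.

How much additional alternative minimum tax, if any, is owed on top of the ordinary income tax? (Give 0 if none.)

Alternative minimum tax:
  Adjusted income: CHF 534000 + CHF 126500 = CHF 660500
  CHF 660500 × 26% = CHF 171730

Ordinary income tax:
  CHF 534000 × 16% = CHF 85440

Excess of alternative minimum tax over ordinary income tax: CHF 171730 − CHF 85440 = CHF 86290.

CHF 86290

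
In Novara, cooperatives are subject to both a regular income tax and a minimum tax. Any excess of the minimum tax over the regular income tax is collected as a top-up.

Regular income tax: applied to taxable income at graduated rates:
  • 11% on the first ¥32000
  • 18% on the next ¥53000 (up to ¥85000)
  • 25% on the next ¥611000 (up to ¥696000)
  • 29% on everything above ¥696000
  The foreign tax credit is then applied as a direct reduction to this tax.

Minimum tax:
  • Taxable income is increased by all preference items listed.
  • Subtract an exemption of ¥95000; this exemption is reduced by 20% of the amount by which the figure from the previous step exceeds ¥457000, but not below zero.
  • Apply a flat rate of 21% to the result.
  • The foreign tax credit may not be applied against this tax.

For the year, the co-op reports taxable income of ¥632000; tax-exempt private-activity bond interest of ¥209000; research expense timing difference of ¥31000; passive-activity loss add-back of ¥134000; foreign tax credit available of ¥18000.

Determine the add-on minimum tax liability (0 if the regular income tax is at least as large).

¥79450

Regular income tax:
  ¥32000 × 11% = ¥3520
  ¥53000 × 18% = ¥9540
  ¥547000 × 25% = ¥136750
  → ¥149810
  Less foreign tax credit ¥18000 → ¥131810

Minimum tax:
  Adjusted income: ¥632000 + ¥209000 + ¥31000 + ¥134000 = ¥1006000
  Exemption: 20% × (¥1006000 − ¥457000) = ¥109800 ≥ ¥95000, so the exemption is fully phased out
  Base: ¥1006000 − ¥0 = ¥1006000
  ¥1006000 × 21% = ¥211260

Excess of minimum tax over regular income tax: ¥211260 − ¥131810 = ¥79450.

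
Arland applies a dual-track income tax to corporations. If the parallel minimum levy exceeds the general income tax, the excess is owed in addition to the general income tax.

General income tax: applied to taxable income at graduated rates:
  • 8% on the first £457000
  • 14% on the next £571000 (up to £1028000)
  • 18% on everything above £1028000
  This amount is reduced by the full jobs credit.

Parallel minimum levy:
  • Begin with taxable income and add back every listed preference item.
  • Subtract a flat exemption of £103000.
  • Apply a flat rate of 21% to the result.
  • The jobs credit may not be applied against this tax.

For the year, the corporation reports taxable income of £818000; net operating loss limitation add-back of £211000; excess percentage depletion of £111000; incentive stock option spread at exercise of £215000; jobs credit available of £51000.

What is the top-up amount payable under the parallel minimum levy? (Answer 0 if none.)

General income tax:
  £457000 × 8% = £36560
  £361000 × 14% = £50540
  → £87100
  Less jobs credit £51000 → £36100

Parallel minimum levy:
  Adjusted income: £818000 + £211000 + £111000 + £215000 = £1355000
  Less exemption £103000 → base £1252000
  £1252000 × 21% = £262920

Excess of parallel minimum levy over general income tax: £262920 − £36100 = £226820.

£226820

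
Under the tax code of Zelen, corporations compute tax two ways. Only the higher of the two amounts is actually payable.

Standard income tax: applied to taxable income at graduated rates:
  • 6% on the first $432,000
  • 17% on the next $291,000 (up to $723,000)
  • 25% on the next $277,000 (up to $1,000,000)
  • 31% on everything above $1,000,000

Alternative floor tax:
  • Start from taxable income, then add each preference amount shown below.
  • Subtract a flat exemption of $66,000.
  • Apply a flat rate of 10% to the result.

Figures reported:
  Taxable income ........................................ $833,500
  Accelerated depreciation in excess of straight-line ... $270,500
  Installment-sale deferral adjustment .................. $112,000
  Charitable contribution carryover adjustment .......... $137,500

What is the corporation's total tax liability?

$128,750

Standard income tax:
  $432,000 × 6% = $25,920
  $291,000 × 17% = $49,470
  $110,500 × 25% = $27,625
  → $103,015

Alternative floor tax:
  Adjusted income: $833,500 + $270,500 + $112,000 + $137,500 = $1,353,500
  Less exemption $66,000 → base $1,287,500
  $1,287,500 × 10% = $128,750

$128,750 > $103,015, so the alternative floor tax is the binding amount.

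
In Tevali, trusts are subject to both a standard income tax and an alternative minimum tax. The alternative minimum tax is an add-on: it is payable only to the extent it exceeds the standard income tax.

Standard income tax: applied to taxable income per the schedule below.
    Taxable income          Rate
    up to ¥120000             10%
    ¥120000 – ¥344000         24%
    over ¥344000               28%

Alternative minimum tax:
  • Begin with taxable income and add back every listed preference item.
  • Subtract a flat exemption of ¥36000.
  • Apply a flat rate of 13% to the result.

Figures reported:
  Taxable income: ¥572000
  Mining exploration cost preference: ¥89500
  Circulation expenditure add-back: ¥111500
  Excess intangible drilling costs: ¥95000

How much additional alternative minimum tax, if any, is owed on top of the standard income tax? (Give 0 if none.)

¥0

Alternative minimum tax:
  Adjusted income: ¥572000 + ¥89500 + ¥111500 + ¥95000 = ¥868000
  Less exemption ¥36000 → base ¥832000
  ¥832000 × 13% = ¥108160

Standard income tax:
  ¥120000 × 10% = ¥12000
  ¥224000 × 24% = ¥53760
  ¥228000 × 28% = ¥63840
  → ¥129600

¥108160 ≤ ¥129600, so no add-on is due.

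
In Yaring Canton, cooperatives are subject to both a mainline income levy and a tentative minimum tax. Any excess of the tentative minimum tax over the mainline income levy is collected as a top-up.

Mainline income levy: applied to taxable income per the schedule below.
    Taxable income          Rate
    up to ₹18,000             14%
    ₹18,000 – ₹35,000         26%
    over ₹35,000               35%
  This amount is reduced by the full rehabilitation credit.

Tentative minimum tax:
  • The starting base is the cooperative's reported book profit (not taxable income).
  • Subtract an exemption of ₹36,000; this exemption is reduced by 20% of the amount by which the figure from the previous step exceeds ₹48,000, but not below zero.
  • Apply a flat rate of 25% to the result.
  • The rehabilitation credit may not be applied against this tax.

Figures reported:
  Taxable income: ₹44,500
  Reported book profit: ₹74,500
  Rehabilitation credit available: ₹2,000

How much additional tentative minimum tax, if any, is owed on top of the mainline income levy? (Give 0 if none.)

₹2,685

Tentative minimum tax:
  Base (reported book profit): ₹74,500
  Exemption: ₹36,000 − 20% × (₹74,500 − ₹48,000) = ₹36,000 − ₹5,300 = ₹30,700
  Base: ₹74,500 − ₹30,700 = ₹43,800
  ₹43,800 × 25% = ₹10,950

Mainline income levy:
  ₹18,000 × 14% = ₹2,520
  ₹17,000 × 26% = ₹4,420
  ₹9,500 × 35% = ₹3,325
  → ₹10,265
  Less rehabilitation credit ₹2,000 → ₹8,265

Excess of tentative minimum tax over mainline income levy: ₹10,950 − ₹8,265 = ₹2,685.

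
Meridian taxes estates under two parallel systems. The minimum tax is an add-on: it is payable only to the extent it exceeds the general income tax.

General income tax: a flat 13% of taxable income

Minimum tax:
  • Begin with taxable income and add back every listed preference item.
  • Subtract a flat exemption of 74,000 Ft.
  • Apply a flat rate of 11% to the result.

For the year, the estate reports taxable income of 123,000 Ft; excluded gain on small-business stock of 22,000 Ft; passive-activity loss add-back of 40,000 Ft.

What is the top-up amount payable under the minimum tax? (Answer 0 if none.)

Minimum tax:
  Adjusted income: 123,000 Ft + 22,000 Ft + 40,000 Ft = 185,000 Ft
  Less exemption 74,000 Ft → base 111,000 Ft
  111,000 Ft × 11% = 12,210 Ft

General income tax:
  123,000 Ft × 13% = 15,990 Ft

12,210 Ft ≤ 15,990 Ft, so no add-on is due.

0 Ft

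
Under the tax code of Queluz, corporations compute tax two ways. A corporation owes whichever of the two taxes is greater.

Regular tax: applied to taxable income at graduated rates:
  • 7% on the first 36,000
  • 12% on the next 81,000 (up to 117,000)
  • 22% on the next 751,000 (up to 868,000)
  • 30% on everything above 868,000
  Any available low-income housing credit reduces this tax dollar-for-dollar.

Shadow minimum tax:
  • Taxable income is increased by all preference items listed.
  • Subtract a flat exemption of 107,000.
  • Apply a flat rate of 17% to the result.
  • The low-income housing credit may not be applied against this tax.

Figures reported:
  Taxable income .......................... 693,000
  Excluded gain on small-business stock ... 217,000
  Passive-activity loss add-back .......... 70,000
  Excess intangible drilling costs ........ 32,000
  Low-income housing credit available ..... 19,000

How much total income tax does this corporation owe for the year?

153,850

Shadow minimum tax:
  Adjusted income: 693,000 + 217,000 + 70,000 + 32,000 = 1,012,000
  Less exemption 107,000 → base 905,000
  905,000 × 17% = 153,850

Regular tax:
  36,000 × 7% = 2,520
  81,000 × 12% = 9,720
  576,000 × 22% = 126,720
  → 138,960
  Less low-income housing credit 19,000 → 119,960

153,850 > 119,960, so the shadow minimum tax is the binding amount.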